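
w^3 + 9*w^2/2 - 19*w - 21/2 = (w - 3)*(w + 1/2)*(w + 7)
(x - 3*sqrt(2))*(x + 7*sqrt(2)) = x^2 + 4*sqrt(2)*x - 42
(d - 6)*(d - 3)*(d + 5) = d^3 - 4*d^2 - 27*d + 90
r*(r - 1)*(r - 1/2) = r^3 - 3*r^2/2 + r/2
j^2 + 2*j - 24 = (j - 4)*(j + 6)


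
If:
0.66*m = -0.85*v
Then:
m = -1.28787878787879*v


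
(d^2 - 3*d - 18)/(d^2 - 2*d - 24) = (d + 3)/(d + 4)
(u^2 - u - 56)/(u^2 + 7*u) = (u - 8)/u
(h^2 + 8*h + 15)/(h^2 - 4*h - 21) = (h + 5)/(h - 7)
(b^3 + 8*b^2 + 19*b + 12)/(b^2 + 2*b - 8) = (b^2 + 4*b + 3)/(b - 2)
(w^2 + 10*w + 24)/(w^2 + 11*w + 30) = (w + 4)/(w + 5)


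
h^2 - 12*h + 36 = (h - 6)^2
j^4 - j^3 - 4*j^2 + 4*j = j*(j - 2)*(j - 1)*(j + 2)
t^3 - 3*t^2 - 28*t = t*(t - 7)*(t + 4)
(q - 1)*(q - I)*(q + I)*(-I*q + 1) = -I*q^4 + q^3 + I*q^3 - q^2 - I*q^2 + q + I*q - 1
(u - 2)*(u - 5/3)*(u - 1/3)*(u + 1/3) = u^4 - 11*u^3/3 + 29*u^2/9 + 11*u/27 - 10/27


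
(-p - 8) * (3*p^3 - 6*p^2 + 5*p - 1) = -3*p^4 - 18*p^3 + 43*p^2 - 39*p + 8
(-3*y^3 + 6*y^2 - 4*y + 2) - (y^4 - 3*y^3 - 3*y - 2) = -y^4 + 6*y^2 - y + 4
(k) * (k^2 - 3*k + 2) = k^3 - 3*k^2 + 2*k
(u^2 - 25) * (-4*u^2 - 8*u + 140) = -4*u^4 - 8*u^3 + 240*u^2 + 200*u - 3500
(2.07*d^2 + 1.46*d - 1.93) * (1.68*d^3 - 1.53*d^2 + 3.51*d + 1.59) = 3.4776*d^5 - 0.7143*d^4 + 1.7895*d^3 + 11.3688*d^2 - 4.4529*d - 3.0687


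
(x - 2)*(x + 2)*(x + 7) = x^3 + 7*x^2 - 4*x - 28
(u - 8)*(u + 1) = u^2 - 7*u - 8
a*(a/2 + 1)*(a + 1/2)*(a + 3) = a^4/2 + 11*a^3/4 + 17*a^2/4 + 3*a/2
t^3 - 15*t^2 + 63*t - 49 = (t - 7)^2*(t - 1)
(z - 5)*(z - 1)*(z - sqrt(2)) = z^3 - 6*z^2 - sqrt(2)*z^2 + 5*z + 6*sqrt(2)*z - 5*sqrt(2)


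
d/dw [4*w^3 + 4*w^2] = 4*w*(3*w + 2)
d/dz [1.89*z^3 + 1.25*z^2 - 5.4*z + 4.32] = 5.67*z^2 + 2.5*z - 5.4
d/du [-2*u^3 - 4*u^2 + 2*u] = -6*u^2 - 8*u + 2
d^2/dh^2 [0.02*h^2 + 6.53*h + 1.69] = 0.0400000000000000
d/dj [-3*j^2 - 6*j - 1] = -6*j - 6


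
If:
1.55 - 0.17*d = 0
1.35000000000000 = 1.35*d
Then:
No Solution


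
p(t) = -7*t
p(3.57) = -24.99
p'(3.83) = -7.00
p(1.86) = -13.02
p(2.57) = -17.99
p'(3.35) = -7.00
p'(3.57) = -7.00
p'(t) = -7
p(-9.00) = 63.00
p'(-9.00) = -7.00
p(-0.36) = 2.52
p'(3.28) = -7.00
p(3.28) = -22.96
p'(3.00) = -7.00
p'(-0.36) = -7.00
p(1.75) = -12.25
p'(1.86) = -7.00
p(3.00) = -21.00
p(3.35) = -23.45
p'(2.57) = -7.00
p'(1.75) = -7.00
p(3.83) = -26.81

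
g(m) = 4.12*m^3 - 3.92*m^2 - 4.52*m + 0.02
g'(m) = 12.36*m^2 - 7.84*m - 4.52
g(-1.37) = -11.74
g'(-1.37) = 29.42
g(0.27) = -1.41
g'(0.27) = -5.74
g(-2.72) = -99.60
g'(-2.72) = 108.25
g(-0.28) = 0.89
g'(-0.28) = -1.36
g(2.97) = 59.95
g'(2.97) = 81.22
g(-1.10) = -5.23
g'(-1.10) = 19.06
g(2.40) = 23.55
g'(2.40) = 47.86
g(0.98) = -4.30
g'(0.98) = -0.33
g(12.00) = 6500.66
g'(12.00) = 1681.24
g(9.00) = 2645.30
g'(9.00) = 926.08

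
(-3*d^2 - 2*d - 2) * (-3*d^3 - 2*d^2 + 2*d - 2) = 9*d^5 + 12*d^4 + 4*d^3 + 6*d^2 + 4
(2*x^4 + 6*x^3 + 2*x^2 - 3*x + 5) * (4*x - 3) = 8*x^5 + 18*x^4 - 10*x^3 - 18*x^2 + 29*x - 15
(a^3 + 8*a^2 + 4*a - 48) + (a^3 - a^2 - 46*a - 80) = 2*a^3 + 7*a^2 - 42*a - 128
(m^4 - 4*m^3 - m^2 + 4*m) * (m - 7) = m^5 - 11*m^4 + 27*m^3 + 11*m^2 - 28*m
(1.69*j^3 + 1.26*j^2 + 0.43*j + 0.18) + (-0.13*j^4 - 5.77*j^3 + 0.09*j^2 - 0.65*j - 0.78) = -0.13*j^4 - 4.08*j^3 + 1.35*j^2 - 0.22*j - 0.6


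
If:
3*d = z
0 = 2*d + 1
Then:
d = -1/2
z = -3/2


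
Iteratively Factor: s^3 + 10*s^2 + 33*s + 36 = (s + 3)*(s^2 + 7*s + 12) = (s + 3)^2*(s + 4)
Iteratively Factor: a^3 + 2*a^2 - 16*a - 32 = (a - 4)*(a^2 + 6*a + 8) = (a - 4)*(a + 4)*(a + 2)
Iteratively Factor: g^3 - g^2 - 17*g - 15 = (g + 3)*(g^2 - 4*g - 5) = (g + 1)*(g + 3)*(g - 5)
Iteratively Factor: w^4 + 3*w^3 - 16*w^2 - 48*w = (w - 4)*(w^3 + 7*w^2 + 12*w) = (w - 4)*(w + 4)*(w^2 + 3*w) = (w - 4)*(w + 3)*(w + 4)*(w)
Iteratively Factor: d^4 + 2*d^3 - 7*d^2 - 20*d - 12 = (d + 1)*(d^3 + d^2 - 8*d - 12) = (d - 3)*(d + 1)*(d^2 + 4*d + 4) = (d - 3)*(d + 1)*(d + 2)*(d + 2)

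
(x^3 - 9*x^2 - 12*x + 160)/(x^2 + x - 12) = (x^2 - 13*x + 40)/(x - 3)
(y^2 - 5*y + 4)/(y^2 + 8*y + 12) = (y^2 - 5*y + 4)/(y^2 + 8*y + 12)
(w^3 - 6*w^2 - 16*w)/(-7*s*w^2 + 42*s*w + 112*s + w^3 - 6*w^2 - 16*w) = -w/(7*s - w)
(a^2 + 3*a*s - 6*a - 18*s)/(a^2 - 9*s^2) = (6 - a)/(-a + 3*s)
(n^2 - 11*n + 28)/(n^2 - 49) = (n - 4)/(n + 7)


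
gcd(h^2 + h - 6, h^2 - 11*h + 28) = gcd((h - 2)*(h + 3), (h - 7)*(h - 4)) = 1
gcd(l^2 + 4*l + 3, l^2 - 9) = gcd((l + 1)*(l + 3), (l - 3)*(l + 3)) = l + 3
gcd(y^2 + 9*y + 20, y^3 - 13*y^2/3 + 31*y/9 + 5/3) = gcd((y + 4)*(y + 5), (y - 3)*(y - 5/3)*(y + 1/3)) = 1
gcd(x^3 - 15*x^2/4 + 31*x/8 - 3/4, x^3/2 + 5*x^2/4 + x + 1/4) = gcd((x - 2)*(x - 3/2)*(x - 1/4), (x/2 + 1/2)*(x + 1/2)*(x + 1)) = 1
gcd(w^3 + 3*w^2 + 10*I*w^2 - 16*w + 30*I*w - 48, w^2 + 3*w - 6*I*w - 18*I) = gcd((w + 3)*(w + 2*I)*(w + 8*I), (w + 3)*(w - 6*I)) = w + 3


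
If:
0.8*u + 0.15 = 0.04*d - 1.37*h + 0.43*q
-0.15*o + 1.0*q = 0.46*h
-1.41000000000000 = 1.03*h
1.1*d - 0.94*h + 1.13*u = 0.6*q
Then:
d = -0.0118712273641851*u - 3.19634701412358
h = -1.37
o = 12.41046277666*u - 20.5706706256959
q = 1.86156941649899*u - 3.71530933171847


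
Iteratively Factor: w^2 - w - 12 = (w + 3)*(w - 4)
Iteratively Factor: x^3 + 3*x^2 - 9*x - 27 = (x + 3)*(x^2 - 9) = (x + 3)^2*(x - 3)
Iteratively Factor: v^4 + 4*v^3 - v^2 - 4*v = (v + 4)*(v^3 - v) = (v - 1)*(v + 4)*(v^2 + v) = v*(v - 1)*(v + 4)*(v + 1)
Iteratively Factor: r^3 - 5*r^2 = (r)*(r^2 - 5*r) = r*(r - 5)*(r)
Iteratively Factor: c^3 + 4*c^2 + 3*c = (c + 1)*(c^2 + 3*c) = c*(c + 1)*(c + 3)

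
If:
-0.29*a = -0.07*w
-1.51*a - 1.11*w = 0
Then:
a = 0.00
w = 0.00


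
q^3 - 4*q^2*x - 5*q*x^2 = q*(q - 5*x)*(q + x)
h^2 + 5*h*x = h*(h + 5*x)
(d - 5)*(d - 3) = d^2 - 8*d + 15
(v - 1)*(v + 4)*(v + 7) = v^3 + 10*v^2 + 17*v - 28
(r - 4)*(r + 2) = r^2 - 2*r - 8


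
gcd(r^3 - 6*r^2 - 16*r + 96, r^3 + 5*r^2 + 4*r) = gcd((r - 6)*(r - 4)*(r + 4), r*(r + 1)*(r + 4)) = r + 4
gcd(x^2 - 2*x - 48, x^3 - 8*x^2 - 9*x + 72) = x - 8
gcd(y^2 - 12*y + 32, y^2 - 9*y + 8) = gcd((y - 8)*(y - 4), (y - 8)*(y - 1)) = y - 8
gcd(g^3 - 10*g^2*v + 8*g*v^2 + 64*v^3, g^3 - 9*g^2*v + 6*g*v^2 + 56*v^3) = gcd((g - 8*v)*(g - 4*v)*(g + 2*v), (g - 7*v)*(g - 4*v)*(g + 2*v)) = -g^2 + 2*g*v + 8*v^2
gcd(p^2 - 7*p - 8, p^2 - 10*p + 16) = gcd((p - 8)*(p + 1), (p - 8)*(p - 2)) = p - 8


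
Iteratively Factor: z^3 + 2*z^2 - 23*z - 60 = (z + 3)*(z^2 - z - 20) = (z - 5)*(z + 3)*(z + 4)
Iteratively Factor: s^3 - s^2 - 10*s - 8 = (s - 4)*(s^2 + 3*s + 2) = (s - 4)*(s + 1)*(s + 2)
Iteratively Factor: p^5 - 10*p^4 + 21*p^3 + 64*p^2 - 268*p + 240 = (p - 4)*(p^4 - 6*p^3 - 3*p^2 + 52*p - 60) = (p - 5)*(p - 4)*(p^3 - p^2 - 8*p + 12) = (p - 5)*(p - 4)*(p - 2)*(p^2 + p - 6) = (p - 5)*(p - 4)*(p - 2)*(p + 3)*(p - 2)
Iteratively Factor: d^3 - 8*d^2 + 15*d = (d - 3)*(d^2 - 5*d) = d*(d - 3)*(d - 5)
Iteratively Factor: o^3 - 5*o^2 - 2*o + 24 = (o + 2)*(o^2 - 7*o + 12) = (o - 4)*(o + 2)*(o - 3)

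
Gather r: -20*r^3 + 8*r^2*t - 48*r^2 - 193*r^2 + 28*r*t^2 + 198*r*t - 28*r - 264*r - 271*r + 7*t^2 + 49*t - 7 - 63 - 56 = -20*r^3 + r^2*(8*t - 241) + r*(28*t^2 + 198*t - 563) + 7*t^2 + 49*t - 126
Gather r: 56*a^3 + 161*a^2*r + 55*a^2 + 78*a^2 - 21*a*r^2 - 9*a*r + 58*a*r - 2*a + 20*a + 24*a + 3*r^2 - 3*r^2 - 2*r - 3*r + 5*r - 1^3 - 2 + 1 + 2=56*a^3 + 133*a^2 - 21*a*r^2 + 42*a + r*(161*a^2 + 49*a)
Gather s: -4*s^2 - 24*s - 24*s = -4*s^2 - 48*s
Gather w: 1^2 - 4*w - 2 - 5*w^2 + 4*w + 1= -5*w^2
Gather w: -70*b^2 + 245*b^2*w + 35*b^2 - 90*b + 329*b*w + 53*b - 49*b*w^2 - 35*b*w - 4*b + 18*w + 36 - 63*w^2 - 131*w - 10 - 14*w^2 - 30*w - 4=-35*b^2 - 41*b + w^2*(-49*b - 77) + w*(245*b^2 + 294*b - 143) + 22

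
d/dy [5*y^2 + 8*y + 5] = 10*y + 8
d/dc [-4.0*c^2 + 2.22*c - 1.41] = 2.22 - 8.0*c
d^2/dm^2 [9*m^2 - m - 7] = 18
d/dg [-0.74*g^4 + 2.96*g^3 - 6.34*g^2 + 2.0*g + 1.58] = -2.96*g^3 + 8.88*g^2 - 12.68*g + 2.0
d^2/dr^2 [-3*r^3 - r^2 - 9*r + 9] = -18*r - 2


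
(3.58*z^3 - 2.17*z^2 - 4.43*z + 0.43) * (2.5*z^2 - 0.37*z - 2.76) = 8.95*z^5 - 6.7496*z^4 - 20.1529*z^3 + 8.7033*z^2 + 12.0677*z - 1.1868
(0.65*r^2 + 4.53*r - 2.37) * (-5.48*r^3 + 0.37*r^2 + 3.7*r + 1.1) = -3.562*r^5 - 24.5839*r^4 + 17.0687*r^3 + 16.5991*r^2 - 3.786*r - 2.607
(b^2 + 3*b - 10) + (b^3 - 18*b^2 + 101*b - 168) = b^3 - 17*b^2 + 104*b - 178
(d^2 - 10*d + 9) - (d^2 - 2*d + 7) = 2 - 8*d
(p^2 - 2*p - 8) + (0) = p^2 - 2*p - 8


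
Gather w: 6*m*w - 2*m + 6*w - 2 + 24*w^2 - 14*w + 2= -2*m + 24*w^2 + w*(6*m - 8)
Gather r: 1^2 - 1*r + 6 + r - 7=0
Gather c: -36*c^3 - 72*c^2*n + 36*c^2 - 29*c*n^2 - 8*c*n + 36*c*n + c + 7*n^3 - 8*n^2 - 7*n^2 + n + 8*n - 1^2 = -36*c^3 + c^2*(36 - 72*n) + c*(-29*n^2 + 28*n + 1) + 7*n^3 - 15*n^2 + 9*n - 1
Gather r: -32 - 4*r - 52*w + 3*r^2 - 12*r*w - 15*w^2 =3*r^2 + r*(-12*w - 4) - 15*w^2 - 52*w - 32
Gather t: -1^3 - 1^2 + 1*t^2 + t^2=2*t^2 - 2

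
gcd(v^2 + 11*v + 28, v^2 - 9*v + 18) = 1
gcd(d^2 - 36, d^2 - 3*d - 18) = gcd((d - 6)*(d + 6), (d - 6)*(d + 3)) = d - 6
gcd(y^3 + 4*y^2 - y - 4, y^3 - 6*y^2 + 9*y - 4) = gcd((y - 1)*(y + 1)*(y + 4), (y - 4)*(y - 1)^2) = y - 1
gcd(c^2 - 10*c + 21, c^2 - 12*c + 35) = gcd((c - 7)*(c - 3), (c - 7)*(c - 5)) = c - 7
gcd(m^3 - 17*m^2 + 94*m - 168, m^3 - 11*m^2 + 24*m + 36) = m - 6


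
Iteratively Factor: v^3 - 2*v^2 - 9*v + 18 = (v - 3)*(v^2 + v - 6) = (v - 3)*(v + 3)*(v - 2)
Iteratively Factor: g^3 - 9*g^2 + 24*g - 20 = (g - 5)*(g^2 - 4*g + 4) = (g - 5)*(g - 2)*(g - 2)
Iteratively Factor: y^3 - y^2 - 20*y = (y)*(y^2 - y - 20) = y*(y - 5)*(y + 4)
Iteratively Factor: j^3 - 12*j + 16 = (j - 2)*(j^2 + 2*j - 8) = (j - 2)^2*(j + 4)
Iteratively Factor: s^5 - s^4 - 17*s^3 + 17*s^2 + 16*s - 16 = (s + 1)*(s^4 - 2*s^3 - 15*s^2 + 32*s - 16) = (s + 1)*(s + 4)*(s^3 - 6*s^2 + 9*s - 4) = (s - 1)*(s + 1)*(s + 4)*(s^2 - 5*s + 4) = (s - 4)*(s - 1)*(s + 1)*(s + 4)*(s - 1)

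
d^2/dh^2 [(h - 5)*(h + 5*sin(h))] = (25 - 5*h)*sin(h) + 10*cos(h) + 2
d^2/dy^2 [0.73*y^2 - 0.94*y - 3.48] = 1.46000000000000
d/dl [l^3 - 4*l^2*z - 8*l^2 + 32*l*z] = 3*l^2 - 8*l*z - 16*l + 32*z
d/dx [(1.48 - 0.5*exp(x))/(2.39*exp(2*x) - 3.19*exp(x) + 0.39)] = (1.195*exp(2*x) - 7.0744*exp(x) + 4.5262)*exp(x)/(5.7121*exp(4*x) - 15.2482*exp(3*x) + 12.0403*exp(2*x) - 2.4882*exp(x) + 0.1521)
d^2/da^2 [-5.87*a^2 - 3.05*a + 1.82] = -11.7400000000000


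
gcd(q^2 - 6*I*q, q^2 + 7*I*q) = q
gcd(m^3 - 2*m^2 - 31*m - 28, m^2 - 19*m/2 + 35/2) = m - 7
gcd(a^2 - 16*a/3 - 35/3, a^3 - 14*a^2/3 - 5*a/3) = 1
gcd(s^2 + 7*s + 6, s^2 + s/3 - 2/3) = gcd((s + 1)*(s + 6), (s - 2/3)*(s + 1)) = s + 1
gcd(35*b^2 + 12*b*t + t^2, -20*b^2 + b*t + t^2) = 5*b + t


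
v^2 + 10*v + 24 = (v + 4)*(v + 6)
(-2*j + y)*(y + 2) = -2*j*y - 4*j + y^2 + 2*y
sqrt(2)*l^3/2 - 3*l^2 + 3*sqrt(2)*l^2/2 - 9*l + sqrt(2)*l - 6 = (l + 1)*(l - 3*sqrt(2))*(sqrt(2)*l/2 + sqrt(2))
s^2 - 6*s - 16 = (s - 8)*(s + 2)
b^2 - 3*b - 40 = (b - 8)*(b + 5)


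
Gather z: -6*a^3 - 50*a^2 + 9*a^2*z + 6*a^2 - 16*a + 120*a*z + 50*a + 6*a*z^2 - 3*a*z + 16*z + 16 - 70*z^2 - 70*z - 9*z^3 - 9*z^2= -6*a^3 - 44*a^2 + 34*a - 9*z^3 + z^2*(6*a - 79) + z*(9*a^2 + 117*a - 54) + 16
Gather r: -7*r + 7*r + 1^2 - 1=0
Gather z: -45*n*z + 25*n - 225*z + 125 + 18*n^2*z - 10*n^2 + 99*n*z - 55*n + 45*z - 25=-10*n^2 - 30*n + z*(18*n^2 + 54*n - 180) + 100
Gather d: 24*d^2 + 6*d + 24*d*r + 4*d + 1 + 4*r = 24*d^2 + d*(24*r + 10) + 4*r + 1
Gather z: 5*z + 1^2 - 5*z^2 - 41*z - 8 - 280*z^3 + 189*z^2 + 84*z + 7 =-280*z^3 + 184*z^2 + 48*z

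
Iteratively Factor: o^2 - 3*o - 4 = (o + 1)*(o - 4)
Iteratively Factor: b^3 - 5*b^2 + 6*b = (b)*(b^2 - 5*b + 6) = b*(b - 2)*(b - 3)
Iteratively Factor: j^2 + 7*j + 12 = (j + 3)*(j + 4)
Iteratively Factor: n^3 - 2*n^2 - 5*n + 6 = (n - 3)*(n^2 + n - 2) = (n - 3)*(n + 2)*(n - 1)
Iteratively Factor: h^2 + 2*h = (h)*(h + 2)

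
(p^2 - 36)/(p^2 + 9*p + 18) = (p - 6)/(p + 3)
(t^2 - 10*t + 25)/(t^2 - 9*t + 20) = (t - 5)/(t - 4)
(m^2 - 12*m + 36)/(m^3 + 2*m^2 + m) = (m^2 - 12*m + 36)/(m*(m^2 + 2*m + 1))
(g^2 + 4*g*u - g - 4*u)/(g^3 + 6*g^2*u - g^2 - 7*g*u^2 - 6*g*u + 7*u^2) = (-g - 4*u)/(-g^2 - 6*g*u + 7*u^2)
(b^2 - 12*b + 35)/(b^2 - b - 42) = (b - 5)/(b + 6)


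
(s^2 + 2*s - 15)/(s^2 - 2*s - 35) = (s - 3)/(s - 7)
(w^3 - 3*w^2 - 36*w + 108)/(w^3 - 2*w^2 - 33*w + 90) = (w - 6)/(w - 5)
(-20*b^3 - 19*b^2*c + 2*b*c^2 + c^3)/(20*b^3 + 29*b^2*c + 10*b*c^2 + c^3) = (-4*b + c)/(4*b + c)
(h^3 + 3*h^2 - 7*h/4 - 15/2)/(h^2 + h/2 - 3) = h + 5/2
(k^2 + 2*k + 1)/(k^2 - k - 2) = (k + 1)/(k - 2)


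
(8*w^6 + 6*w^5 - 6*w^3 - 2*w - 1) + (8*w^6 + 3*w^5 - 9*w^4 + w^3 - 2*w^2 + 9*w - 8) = 16*w^6 + 9*w^5 - 9*w^4 - 5*w^3 - 2*w^2 + 7*w - 9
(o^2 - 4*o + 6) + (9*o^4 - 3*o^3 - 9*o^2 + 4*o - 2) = 9*o^4 - 3*o^3 - 8*o^2 + 4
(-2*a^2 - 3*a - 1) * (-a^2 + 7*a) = 2*a^4 - 11*a^3 - 20*a^2 - 7*a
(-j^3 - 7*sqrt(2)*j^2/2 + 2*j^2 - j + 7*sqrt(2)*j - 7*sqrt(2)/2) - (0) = -j^3 - 7*sqrt(2)*j^2/2 + 2*j^2 - j + 7*sqrt(2)*j - 7*sqrt(2)/2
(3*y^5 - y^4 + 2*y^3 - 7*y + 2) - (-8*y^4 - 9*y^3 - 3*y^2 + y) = 3*y^5 + 7*y^4 + 11*y^3 + 3*y^2 - 8*y + 2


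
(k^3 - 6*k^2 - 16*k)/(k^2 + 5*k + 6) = k*(k - 8)/(k + 3)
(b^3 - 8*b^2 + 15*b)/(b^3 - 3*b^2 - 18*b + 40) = b*(b - 3)/(b^2 + 2*b - 8)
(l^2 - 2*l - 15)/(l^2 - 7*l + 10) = (l + 3)/(l - 2)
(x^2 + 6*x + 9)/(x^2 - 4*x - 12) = (x^2 + 6*x + 9)/(x^2 - 4*x - 12)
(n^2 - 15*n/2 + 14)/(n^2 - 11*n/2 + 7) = (n - 4)/(n - 2)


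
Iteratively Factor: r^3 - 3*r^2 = (r - 3)*(r^2) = r*(r - 3)*(r)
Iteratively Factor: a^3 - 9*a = (a)*(a^2 - 9) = a*(a - 3)*(a + 3)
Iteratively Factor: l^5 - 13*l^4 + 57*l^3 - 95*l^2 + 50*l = (l - 5)*(l^4 - 8*l^3 + 17*l^2 - 10*l) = l*(l - 5)*(l^3 - 8*l^2 + 17*l - 10) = l*(l - 5)*(l - 2)*(l^2 - 6*l + 5) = l*(l - 5)^2*(l - 2)*(l - 1)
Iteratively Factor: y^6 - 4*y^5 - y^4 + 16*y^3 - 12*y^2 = (y + 2)*(y^5 - 6*y^4 + 11*y^3 - 6*y^2) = y*(y + 2)*(y^4 - 6*y^3 + 11*y^2 - 6*y) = y*(y - 2)*(y + 2)*(y^3 - 4*y^2 + 3*y) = y^2*(y - 2)*(y + 2)*(y^2 - 4*y + 3) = y^2*(y - 3)*(y - 2)*(y + 2)*(y - 1)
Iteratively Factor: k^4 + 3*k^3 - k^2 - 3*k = (k - 1)*(k^3 + 4*k^2 + 3*k) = k*(k - 1)*(k^2 + 4*k + 3) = k*(k - 1)*(k + 3)*(k + 1)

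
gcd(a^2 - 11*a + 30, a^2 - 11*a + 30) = a^2 - 11*a + 30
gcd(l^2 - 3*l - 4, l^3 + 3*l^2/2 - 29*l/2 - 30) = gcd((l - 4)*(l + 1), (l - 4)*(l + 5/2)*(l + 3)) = l - 4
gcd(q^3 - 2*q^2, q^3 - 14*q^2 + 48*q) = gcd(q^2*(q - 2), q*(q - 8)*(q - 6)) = q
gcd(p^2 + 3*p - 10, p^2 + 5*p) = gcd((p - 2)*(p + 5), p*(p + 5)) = p + 5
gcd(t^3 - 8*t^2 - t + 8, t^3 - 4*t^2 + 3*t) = t - 1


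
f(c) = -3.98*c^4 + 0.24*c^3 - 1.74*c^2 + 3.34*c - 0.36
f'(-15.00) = 53947.54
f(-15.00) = -202739.46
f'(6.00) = -3430.34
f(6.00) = -5149.20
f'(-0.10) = 3.71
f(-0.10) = -0.71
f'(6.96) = -5353.49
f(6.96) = -9319.91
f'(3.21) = -526.98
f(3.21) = -422.20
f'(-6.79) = 5043.87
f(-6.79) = -8638.23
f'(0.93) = -12.08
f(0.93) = -1.54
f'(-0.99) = 22.94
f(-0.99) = -9.43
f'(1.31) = -35.77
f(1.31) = -10.15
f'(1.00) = -15.34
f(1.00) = -2.50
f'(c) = -15.92*c^3 + 0.72*c^2 - 3.48*c + 3.34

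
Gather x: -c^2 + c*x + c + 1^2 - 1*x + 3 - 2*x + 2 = -c^2 + c + x*(c - 3) + 6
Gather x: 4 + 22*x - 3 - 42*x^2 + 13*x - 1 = -42*x^2 + 35*x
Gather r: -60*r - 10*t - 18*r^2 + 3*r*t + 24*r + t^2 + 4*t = -18*r^2 + r*(3*t - 36) + t^2 - 6*t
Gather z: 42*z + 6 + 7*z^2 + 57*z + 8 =7*z^2 + 99*z + 14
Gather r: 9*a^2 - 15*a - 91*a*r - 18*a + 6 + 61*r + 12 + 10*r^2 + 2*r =9*a^2 - 33*a + 10*r^2 + r*(63 - 91*a) + 18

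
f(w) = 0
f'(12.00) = 0.00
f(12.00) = 0.00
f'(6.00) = 0.00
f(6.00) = 0.00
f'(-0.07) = 0.00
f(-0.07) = 0.00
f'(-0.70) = 0.00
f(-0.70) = 0.00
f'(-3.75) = 0.00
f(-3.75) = 0.00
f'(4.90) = 0.00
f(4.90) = 0.00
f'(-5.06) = 0.00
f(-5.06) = 0.00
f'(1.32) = 0.00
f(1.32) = 0.00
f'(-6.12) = 0.00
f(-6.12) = 0.00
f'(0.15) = 0.00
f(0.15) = 0.00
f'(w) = 0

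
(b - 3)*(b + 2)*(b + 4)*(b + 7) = b^4 + 10*b^3 + 11*b^2 - 94*b - 168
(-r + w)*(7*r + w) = -7*r^2 + 6*r*w + w^2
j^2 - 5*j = j*(j - 5)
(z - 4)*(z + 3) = z^2 - z - 12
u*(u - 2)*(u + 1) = u^3 - u^2 - 2*u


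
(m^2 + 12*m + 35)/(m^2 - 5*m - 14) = (m^2 + 12*m + 35)/(m^2 - 5*m - 14)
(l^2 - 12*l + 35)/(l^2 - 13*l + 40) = (l - 7)/(l - 8)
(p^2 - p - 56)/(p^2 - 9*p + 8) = (p + 7)/(p - 1)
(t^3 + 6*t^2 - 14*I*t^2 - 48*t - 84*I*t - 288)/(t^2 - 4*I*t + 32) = (t^2 + 6*t*(1 - I) - 36*I)/(t + 4*I)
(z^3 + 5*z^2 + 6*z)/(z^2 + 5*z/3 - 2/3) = 3*z*(z + 3)/(3*z - 1)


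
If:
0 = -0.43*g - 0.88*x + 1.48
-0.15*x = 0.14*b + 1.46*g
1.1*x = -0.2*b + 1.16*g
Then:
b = -5.81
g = 0.40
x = 1.48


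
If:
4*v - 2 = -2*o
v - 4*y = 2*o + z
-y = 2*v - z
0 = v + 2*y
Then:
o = 3/11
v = 4/11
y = -2/11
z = 6/11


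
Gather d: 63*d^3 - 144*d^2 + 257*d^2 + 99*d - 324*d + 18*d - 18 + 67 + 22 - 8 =63*d^3 + 113*d^2 - 207*d + 63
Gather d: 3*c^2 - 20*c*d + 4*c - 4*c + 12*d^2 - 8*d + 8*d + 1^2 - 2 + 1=3*c^2 - 20*c*d + 12*d^2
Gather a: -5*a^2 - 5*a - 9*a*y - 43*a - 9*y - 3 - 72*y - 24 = -5*a^2 + a*(-9*y - 48) - 81*y - 27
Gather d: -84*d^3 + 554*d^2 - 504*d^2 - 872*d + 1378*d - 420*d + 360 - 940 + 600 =-84*d^3 + 50*d^2 + 86*d + 20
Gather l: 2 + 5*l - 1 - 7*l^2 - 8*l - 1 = -7*l^2 - 3*l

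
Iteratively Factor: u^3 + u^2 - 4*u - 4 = (u + 2)*(u^2 - u - 2) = (u + 1)*(u + 2)*(u - 2)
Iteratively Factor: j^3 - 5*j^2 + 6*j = (j)*(j^2 - 5*j + 6) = j*(j - 2)*(j - 3)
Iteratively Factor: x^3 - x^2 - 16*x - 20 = (x + 2)*(x^2 - 3*x - 10) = (x + 2)^2*(x - 5)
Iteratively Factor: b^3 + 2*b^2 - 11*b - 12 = (b - 3)*(b^2 + 5*b + 4) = (b - 3)*(b + 1)*(b + 4)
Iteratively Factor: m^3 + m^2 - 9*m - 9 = (m + 1)*(m^2 - 9) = (m + 1)*(m + 3)*(m - 3)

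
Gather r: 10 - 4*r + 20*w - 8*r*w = r*(-8*w - 4) + 20*w + 10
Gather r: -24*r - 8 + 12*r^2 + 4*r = 12*r^2 - 20*r - 8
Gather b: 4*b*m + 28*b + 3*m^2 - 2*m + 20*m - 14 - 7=b*(4*m + 28) + 3*m^2 + 18*m - 21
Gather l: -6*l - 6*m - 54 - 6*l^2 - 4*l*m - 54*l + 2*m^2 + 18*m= -6*l^2 + l*(-4*m - 60) + 2*m^2 + 12*m - 54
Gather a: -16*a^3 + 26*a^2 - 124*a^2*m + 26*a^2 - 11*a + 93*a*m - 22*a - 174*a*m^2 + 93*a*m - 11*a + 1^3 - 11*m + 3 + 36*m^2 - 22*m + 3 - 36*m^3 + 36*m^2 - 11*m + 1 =-16*a^3 + a^2*(52 - 124*m) + a*(-174*m^2 + 186*m - 44) - 36*m^3 + 72*m^2 - 44*m + 8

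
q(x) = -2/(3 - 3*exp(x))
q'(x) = -6*exp(x)/(3 - 3*exp(x))^2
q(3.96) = 0.01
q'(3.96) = -0.01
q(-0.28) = -2.73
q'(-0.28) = -8.45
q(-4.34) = -0.68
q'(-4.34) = -0.01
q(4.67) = 0.01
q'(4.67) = -0.01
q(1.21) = 0.28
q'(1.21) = -0.40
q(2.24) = 0.08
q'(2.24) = -0.09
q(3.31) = 0.03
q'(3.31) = -0.03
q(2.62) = 0.05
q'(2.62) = -0.06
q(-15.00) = -0.67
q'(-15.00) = 0.00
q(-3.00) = -0.70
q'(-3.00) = -0.04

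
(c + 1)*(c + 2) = c^2 + 3*c + 2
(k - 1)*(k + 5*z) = k^2 + 5*k*z - k - 5*z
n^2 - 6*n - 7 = (n - 7)*(n + 1)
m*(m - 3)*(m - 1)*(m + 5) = m^4 + m^3 - 17*m^2 + 15*m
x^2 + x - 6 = (x - 2)*(x + 3)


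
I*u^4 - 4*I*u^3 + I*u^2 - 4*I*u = u*(u - 4)*(u + I)*(I*u + 1)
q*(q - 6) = q^2 - 6*q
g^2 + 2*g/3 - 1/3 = (g - 1/3)*(g + 1)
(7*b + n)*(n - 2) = 7*b*n - 14*b + n^2 - 2*n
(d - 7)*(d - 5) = d^2 - 12*d + 35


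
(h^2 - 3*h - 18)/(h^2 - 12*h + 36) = (h + 3)/(h - 6)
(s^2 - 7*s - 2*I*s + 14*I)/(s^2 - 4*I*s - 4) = (s - 7)/(s - 2*I)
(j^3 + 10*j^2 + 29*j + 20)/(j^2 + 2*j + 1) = (j^2 + 9*j + 20)/(j + 1)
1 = 1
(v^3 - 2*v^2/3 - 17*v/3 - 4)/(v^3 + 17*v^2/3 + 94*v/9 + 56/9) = 3*(v^2 - 2*v - 3)/(3*v^2 + 13*v + 14)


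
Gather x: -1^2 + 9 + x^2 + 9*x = x^2 + 9*x + 8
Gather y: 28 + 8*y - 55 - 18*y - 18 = -10*y - 45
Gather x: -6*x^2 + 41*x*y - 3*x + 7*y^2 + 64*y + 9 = -6*x^2 + x*(41*y - 3) + 7*y^2 + 64*y + 9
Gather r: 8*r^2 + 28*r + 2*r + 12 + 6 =8*r^2 + 30*r + 18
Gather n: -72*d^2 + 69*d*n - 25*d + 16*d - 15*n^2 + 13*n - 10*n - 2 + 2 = -72*d^2 - 9*d - 15*n^2 + n*(69*d + 3)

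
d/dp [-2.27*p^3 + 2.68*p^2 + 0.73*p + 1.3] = -6.81*p^2 + 5.36*p + 0.73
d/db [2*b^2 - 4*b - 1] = 4*b - 4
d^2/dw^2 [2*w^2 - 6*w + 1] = 4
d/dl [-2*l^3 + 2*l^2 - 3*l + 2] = -6*l^2 + 4*l - 3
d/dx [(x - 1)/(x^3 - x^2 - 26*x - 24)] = (x^3 - x^2 - 26*x + (x - 1)*(-3*x^2 + 2*x + 26) - 24)/(-x^3 + x^2 + 26*x + 24)^2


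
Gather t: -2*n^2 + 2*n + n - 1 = -2*n^2 + 3*n - 1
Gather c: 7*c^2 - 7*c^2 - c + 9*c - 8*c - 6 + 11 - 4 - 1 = 0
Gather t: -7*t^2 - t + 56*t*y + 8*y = -7*t^2 + t*(56*y - 1) + 8*y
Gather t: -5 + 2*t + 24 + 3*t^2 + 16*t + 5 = 3*t^2 + 18*t + 24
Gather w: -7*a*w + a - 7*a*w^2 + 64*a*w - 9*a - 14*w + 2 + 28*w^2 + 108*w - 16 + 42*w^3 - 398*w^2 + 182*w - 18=-8*a + 42*w^3 + w^2*(-7*a - 370) + w*(57*a + 276) - 32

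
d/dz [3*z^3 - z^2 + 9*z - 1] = 9*z^2 - 2*z + 9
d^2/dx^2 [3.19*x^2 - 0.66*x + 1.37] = 6.38000000000000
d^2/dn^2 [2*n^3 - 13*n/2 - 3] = 12*n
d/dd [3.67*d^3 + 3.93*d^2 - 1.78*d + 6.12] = 11.01*d^2 + 7.86*d - 1.78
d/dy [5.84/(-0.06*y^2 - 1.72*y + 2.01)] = (0.7008*y + 10.0448)/(0.06*y^2 + 1.72*y - 2.01)^2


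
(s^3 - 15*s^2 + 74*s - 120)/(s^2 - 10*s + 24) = s - 5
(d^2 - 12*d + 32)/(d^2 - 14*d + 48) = (d - 4)/(d - 6)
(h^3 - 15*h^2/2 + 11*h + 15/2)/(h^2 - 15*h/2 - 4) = (h^2 - 8*h + 15)/(h - 8)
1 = 1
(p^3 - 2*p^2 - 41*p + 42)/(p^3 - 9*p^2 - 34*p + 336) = (p - 1)/(p - 8)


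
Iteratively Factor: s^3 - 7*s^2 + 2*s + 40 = (s + 2)*(s^2 - 9*s + 20) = (s - 4)*(s + 2)*(s - 5)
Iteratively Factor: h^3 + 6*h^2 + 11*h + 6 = (h + 1)*(h^2 + 5*h + 6) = (h + 1)*(h + 2)*(h + 3)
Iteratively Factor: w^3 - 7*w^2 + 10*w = (w - 5)*(w^2 - 2*w) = w*(w - 5)*(w - 2)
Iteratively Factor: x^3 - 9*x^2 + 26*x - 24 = (x - 4)*(x^2 - 5*x + 6) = (x - 4)*(x - 3)*(x - 2)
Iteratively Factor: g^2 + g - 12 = (g + 4)*(g - 3)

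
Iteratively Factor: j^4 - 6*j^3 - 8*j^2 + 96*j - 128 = (j + 4)*(j^3 - 10*j^2 + 32*j - 32) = (j - 4)*(j + 4)*(j^2 - 6*j + 8) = (j - 4)^2*(j + 4)*(j - 2)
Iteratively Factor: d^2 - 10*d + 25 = (d - 5)*(d - 5)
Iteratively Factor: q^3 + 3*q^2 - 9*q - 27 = (q + 3)*(q^2 - 9) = (q + 3)^2*(q - 3)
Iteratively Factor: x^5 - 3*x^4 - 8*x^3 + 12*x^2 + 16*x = (x)*(x^4 - 3*x^3 - 8*x^2 + 12*x + 16) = x*(x - 2)*(x^3 - x^2 - 10*x - 8) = x*(x - 2)*(x + 2)*(x^2 - 3*x - 4) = x*(x - 2)*(x + 1)*(x + 2)*(x - 4)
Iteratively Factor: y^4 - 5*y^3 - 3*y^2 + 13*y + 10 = (y - 2)*(y^3 - 3*y^2 - 9*y - 5) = (y - 2)*(y + 1)*(y^2 - 4*y - 5) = (y - 2)*(y + 1)^2*(y - 5)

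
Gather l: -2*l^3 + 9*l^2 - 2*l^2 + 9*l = -2*l^3 + 7*l^2 + 9*l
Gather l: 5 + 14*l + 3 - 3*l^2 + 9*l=-3*l^2 + 23*l + 8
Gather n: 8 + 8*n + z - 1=8*n + z + 7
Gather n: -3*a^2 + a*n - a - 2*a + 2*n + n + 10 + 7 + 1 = -3*a^2 - 3*a + n*(a + 3) + 18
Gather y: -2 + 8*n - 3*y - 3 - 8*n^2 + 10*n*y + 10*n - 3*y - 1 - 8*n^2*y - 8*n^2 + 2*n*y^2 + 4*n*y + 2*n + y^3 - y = -16*n^2 + 2*n*y^2 + 20*n + y^3 + y*(-8*n^2 + 14*n - 7) - 6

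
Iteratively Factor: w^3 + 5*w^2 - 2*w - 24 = (w - 2)*(w^2 + 7*w + 12) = (w - 2)*(w + 4)*(w + 3)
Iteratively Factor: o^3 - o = (o - 1)*(o^2 + o) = (o - 1)*(o + 1)*(o)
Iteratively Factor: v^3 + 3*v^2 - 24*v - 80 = (v - 5)*(v^2 + 8*v + 16) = (v - 5)*(v + 4)*(v + 4)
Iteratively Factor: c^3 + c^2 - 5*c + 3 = (c - 1)*(c^2 + 2*c - 3) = (c - 1)*(c + 3)*(c - 1)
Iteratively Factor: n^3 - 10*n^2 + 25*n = (n - 5)*(n^2 - 5*n) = n*(n - 5)*(n - 5)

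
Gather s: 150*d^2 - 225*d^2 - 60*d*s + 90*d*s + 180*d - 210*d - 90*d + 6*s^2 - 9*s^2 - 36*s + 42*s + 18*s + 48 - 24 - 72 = -75*d^2 - 120*d - 3*s^2 + s*(30*d + 24) - 48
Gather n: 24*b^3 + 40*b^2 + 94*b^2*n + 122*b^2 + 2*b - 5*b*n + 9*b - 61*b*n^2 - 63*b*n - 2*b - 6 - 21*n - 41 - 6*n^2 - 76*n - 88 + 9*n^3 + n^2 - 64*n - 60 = 24*b^3 + 162*b^2 + 9*b + 9*n^3 + n^2*(-61*b - 5) + n*(94*b^2 - 68*b - 161) - 195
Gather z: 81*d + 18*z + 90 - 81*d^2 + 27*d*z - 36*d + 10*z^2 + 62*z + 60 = -81*d^2 + 45*d + 10*z^2 + z*(27*d + 80) + 150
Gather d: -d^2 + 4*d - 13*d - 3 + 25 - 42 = -d^2 - 9*d - 20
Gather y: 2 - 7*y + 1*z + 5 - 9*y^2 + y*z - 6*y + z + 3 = -9*y^2 + y*(z - 13) + 2*z + 10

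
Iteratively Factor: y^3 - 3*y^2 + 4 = (y + 1)*(y^2 - 4*y + 4) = (y - 2)*(y + 1)*(y - 2)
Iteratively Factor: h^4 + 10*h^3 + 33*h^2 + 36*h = (h)*(h^3 + 10*h^2 + 33*h + 36) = h*(h + 4)*(h^2 + 6*h + 9) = h*(h + 3)*(h + 4)*(h + 3)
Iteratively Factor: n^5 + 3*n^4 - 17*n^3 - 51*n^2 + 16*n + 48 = (n - 4)*(n^4 + 7*n^3 + 11*n^2 - 7*n - 12) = (n - 4)*(n - 1)*(n^3 + 8*n^2 + 19*n + 12) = (n - 4)*(n - 1)*(n + 1)*(n^2 + 7*n + 12) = (n - 4)*(n - 1)*(n + 1)*(n + 4)*(n + 3)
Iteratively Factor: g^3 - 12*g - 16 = (g - 4)*(g^2 + 4*g + 4) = (g - 4)*(g + 2)*(g + 2)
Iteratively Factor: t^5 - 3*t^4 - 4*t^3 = (t)*(t^4 - 3*t^3 - 4*t^2) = t^2*(t^3 - 3*t^2 - 4*t) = t^3*(t^2 - 3*t - 4) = t^3*(t + 1)*(t - 4)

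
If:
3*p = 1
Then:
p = 1/3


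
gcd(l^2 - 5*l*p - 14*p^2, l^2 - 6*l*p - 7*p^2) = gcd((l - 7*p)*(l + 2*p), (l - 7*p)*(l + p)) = -l + 7*p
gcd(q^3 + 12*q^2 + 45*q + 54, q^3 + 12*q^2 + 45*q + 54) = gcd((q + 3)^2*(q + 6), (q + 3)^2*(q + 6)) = q^3 + 12*q^2 + 45*q + 54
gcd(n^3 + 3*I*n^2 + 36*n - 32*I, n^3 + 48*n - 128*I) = n^2 + 4*I*n + 32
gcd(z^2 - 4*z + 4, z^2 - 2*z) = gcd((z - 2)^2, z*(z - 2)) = z - 2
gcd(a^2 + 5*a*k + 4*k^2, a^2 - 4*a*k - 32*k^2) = a + 4*k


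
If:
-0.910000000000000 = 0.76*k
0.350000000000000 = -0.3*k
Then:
No Solution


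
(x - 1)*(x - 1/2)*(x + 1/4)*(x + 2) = x^4 + 3*x^3/4 - 19*x^2/8 + 3*x/8 + 1/4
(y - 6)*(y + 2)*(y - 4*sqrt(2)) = y^3 - 4*sqrt(2)*y^2 - 4*y^2 - 12*y + 16*sqrt(2)*y + 48*sqrt(2)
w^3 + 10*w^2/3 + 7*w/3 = w*(w + 1)*(w + 7/3)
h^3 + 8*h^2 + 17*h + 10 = (h + 1)*(h + 2)*(h + 5)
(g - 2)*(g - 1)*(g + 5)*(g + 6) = g^4 + 8*g^3 - g^2 - 68*g + 60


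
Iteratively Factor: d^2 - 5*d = (d)*(d - 5)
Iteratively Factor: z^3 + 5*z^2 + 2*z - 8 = (z - 1)*(z^2 + 6*z + 8) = (z - 1)*(z + 4)*(z + 2)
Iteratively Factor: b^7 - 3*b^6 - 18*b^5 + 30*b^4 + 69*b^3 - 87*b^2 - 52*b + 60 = (b - 5)*(b^6 + 2*b^5 - 8*b^4 - 10*b^3 + 19*b^2 + 8*b - 12) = (b - 5)*(b - 1)*(b^5 + 3*b^4 - 5*b^3 - 15*b^2 + 4*b + 12) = (b - 5)*(b - 1)*(b + 2)*(b^4 + b^3 - 7*b^2 - b + 6) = (b - 5)*(b - 1)^2*(b + 2)*(b^3 + 2*b^2 - 5*b - 6) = (b - 5)*(b - 2)*(b - 1)^2*(b + 2)*(b^2 + 4*b + 3) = (b - 5)*(b - 2)*(b - 1)^2*(b + 2)*(b + 3)*(b + 1)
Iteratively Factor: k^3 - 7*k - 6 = (k + 2)*(k^2 - 2*k - 3) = (k + 1)*(k + 2)*(k - 3)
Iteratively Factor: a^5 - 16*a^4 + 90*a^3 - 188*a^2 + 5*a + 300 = (a - 4)*(a^4 - 12*a^3 + 42*a^2 - 20*a - 75) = (a - 5)*(a - 4)*(a^3 - 7*a^2 + 7*a + 15) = (a - 5)^2*(a - 4)*(a^2 - 2*a - 3) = (a - 5)^2*(a - 4)*(a + 1)*(a - 3)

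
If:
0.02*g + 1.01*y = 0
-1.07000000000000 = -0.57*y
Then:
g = -94.80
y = 1.88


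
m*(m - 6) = m^2 - 6*m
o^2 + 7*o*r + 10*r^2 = (o + 2*r)*(o + 5*r)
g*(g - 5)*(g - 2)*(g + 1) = g^4 - 6*g^3 + 3*g^2 + 10*g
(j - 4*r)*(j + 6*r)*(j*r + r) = j^3*r + 2*j^2*r^2 + j^2*r - 24*j*r^3 + 2*j*r^2 - 24*r^3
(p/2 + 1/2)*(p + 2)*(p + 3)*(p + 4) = p^4/2 + 5*p^3 + 35*p^2/2 + 25*p + 12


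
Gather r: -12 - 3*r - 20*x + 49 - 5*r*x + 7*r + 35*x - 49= r*(4 - 5*x) + 15*x - 12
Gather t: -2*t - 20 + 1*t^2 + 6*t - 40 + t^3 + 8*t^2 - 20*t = t^3 + 9*t^2 - 16*t - 60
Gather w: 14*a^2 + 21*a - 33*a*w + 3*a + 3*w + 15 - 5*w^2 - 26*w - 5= 14*a^2 + 24*a - 5*w^2 + w*(-33*a - 23) + 10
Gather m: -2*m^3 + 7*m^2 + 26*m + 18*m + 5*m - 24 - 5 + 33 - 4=-2*m^3 + 7*m^2 + 49*m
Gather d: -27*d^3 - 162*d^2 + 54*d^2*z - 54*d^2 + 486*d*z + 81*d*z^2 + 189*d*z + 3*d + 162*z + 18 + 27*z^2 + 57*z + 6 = -27*d^3 + d^2*(54*z - 216) + d*(81*z^2 + 675*z + 3) + 27*z^2 + 219*z + 24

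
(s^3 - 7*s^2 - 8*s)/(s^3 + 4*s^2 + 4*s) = (s^2 - 7*s - 8)/(s^2 + 4*s + 4)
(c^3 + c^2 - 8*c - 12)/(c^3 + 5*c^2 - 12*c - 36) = (c + 2)/(c + 6)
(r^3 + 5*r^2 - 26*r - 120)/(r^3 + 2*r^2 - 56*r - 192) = (r - 5)/(r - 8)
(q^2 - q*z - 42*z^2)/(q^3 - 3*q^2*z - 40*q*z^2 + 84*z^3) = 1/(q - 2*z)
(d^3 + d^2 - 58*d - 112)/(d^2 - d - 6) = (d^2 - d - 56)/(d - 3)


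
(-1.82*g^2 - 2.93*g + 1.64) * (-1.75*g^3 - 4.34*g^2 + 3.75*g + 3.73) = 3.185*g^5 + 13.0263*g^4 + 3.0212*g^3 - 24.8937*g^2 - 4.7789*g + 6.1172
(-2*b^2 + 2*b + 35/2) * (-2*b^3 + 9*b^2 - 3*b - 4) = 4*b^5 - 22*b^4 - 11*b^3 + 319*b^2/2 - 121*b/2 - 70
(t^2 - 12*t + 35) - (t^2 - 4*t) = 35 - 8*t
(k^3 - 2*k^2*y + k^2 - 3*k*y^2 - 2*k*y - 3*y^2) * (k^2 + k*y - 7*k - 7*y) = k^5 - k^4*y - 6*k^4 - 5*k^3*y^2 + 6*k^3*y - 7*k^3 - 3*k^2*y^3 + 30*k^2*y^2 + 7*k^2*y + 18*k*y^3 + 35*k*y^2 + 21*y^3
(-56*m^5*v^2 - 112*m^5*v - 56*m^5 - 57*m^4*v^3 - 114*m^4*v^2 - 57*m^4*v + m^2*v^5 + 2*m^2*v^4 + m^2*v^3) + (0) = -56*m^5*v^2 - 112*m^5*v - 56*m^5 - 57*m^4*v^3 - 114*m^4*v^2 - 57*m^4*v + m^2*v^5 + 2*m^2*v^4 + m^2*v^3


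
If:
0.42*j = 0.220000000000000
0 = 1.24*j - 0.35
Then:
No Solution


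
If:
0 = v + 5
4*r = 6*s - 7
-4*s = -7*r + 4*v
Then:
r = -46/13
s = -31/26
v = -5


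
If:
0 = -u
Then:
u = 0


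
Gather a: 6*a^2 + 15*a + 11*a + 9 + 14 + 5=6*a^2 + 26*a + 28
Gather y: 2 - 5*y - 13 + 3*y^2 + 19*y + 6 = 3*y^2 + 14*y - 5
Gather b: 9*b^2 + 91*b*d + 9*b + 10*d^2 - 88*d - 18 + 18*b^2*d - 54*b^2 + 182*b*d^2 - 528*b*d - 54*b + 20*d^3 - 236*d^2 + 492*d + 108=b^2*(18*d - 45) + b*(182*d^2 - 437*d - 45) + 20*d^3 - 226*d^2 + 404*d + 90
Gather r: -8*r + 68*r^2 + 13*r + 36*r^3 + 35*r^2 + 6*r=36*r^3 + 103*r^2 + 11*r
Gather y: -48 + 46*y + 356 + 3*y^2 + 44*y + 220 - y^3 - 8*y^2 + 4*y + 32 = -y^3 - 5*y^2 + 94*y + 560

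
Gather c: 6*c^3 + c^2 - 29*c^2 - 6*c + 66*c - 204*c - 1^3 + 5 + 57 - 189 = 6*c^3 - 28*c^2 - 144*c - 128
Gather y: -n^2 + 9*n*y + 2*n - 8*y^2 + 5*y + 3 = -n^2 + 2*n - 8*y^2 + y*(9*n + 5) + 3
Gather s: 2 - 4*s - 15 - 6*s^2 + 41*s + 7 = -6*s^2 + 37*s - 6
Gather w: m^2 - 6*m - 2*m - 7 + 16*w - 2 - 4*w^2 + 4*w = m^2 - 8*m - 4*w^2 + 20*w - 9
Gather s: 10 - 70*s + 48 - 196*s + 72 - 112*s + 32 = 162 - 378*s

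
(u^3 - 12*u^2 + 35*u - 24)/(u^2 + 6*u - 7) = (u^2 - 11*u + 24)/(u + 7)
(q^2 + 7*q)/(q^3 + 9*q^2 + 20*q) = (q + 7)/(q^2 + 9*q + 20)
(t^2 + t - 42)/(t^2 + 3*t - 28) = (t - 6)/(t - 4)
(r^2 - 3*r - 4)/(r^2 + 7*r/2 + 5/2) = 2*(r - 4)/(2*r + 5)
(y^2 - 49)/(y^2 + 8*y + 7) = (y - 7)/(y + 1)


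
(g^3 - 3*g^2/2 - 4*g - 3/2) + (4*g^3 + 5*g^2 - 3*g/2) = 5*g^3 + 7*g^2/2 - 11*g/2 - 3/2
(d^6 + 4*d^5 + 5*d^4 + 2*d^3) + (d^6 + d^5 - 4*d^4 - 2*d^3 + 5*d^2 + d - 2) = 2*d^6 + 5*d^5 + d^4 + 5*d^2 + d - 2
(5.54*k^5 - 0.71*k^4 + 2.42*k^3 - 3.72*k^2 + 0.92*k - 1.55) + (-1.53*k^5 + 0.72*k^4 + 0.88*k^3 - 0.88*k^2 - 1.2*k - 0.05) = 4.01*k^5 + 0.01*k^4 + 3.3*k^3 - 4.6*k^2 - 0.28*k - 1.6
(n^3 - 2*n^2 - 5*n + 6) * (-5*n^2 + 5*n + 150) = -5*n^5 + 15*n^4 + 165*n^3 - 355*n^2 - 720*n + 900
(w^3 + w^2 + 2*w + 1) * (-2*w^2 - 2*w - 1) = -2*w^5 - 4*w^4 - 7*w^3 - 7*w^2 - 4*w - 1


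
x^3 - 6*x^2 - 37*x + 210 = (x - 7)*(x - 5)*(x + 6)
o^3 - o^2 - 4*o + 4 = (o - 2)*(o - 1)*(o + 2)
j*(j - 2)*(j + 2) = j^3 - 4*j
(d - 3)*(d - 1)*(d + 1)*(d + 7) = d^4 + 4*d^3 - 22*d^2 - 4*d + 21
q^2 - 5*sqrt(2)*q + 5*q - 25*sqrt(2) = (q + 5)*(q - 5*sqrt(2))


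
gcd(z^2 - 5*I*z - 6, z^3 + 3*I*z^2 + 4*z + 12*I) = z - 2*I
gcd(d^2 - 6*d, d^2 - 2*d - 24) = d - 6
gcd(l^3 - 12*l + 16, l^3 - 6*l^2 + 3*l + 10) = l - 2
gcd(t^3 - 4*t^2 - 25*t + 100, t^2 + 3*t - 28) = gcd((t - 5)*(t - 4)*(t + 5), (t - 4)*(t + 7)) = t - 4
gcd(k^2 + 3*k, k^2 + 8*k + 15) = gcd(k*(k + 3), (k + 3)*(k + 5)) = k + 3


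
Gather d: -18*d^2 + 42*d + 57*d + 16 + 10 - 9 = -18*d^2 + 99*d + 17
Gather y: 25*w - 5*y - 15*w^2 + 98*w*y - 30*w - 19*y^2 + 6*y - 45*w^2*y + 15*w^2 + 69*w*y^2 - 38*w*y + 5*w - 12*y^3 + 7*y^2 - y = -12*y^3 + y^2*(69*w - 12) + y*(-45*w^2 + 60*w)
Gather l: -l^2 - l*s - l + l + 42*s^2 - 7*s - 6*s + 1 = -l^2 - l*s + 42*s^2 - 13*s + 1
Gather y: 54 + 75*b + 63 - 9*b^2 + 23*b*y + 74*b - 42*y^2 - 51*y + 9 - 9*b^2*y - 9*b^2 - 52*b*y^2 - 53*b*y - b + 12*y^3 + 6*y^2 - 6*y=-18*b^2 + 148*b + 12*y^3 + y^2*(-52*b - 36) + y*(-9*b^2 - 30*b - 57) + 126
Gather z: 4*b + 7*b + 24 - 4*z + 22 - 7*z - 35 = 11*b - 11*z + 11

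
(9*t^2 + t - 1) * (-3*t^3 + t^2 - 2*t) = -27*t^5 + 6*t^4 - 14*t^3 - 3*t^2 + 2*t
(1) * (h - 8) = h - 8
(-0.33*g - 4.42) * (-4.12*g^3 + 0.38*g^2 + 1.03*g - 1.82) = 1.3596*g^4 + 18.085*g^3 - 2.0195*g^2 - 3.952*g + 8.0444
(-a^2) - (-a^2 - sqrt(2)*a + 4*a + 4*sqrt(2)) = -4*a + sqrt(2)*a - 4*sqrt(2)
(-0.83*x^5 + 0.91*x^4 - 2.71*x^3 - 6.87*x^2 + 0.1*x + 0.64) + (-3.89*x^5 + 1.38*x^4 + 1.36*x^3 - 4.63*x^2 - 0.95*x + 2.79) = -4.72*x^5 + 2.29*x^4 - 1.35*x^3 - 11.5*x^2 - 0.85*x + 3.43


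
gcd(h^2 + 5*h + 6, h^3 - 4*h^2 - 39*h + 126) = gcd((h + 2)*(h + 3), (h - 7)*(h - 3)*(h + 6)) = 1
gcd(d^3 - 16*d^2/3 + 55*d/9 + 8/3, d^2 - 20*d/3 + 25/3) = 1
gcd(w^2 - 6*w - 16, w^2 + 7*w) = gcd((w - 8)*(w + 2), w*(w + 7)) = 1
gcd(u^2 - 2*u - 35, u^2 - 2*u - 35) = u^2 - 2*u - 35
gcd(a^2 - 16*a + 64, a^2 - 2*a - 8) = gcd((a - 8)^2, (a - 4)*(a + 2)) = 1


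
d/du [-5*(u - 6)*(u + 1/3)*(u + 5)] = -15*u^2 + 20*u/3 + 455/3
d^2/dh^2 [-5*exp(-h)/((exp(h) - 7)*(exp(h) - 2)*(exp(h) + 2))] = 5*(-16*exp(6*h) + 161*exp(5*h) - 393*exp(4*h) - 280*exp(3*h) + 328*exp(2*h) + 336*exp(h) - 784)*exp(-h)/(exp(9*h) - 21*exp(8*h) + 135*exp(7*h) - 91*exp(6*h) - 1716*exp(5*h) + 3108*exp(4*h) + 6992*exp(3*h) - 15120*exp(2*h) - 9408*exp(h) + 21952)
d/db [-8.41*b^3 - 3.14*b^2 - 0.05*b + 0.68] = -25.23*b^2 - 6.28*b - 0.05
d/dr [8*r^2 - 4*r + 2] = 16*r - 4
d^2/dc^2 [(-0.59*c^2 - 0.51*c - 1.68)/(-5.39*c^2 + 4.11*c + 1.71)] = (55.773564*c^3 + 325.472994*c^2 - 195.097518*c + 84.008016)/(156.590819*c^6 - 358.212393*c^5 + 124.107984*c^4 + 157.862223*c^3 - 39.373776*c^2 - 36.054153*c - 5.000211)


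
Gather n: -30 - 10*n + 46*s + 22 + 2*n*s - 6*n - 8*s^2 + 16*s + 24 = n*(2*s - 16) - 8*s^2 + 62*s + 16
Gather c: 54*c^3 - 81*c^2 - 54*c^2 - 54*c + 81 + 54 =54*c^3 - 135*c^2 - 54*c + 135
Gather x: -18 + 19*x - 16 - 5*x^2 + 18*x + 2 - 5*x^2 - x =-10*x^2 + 36*x - 32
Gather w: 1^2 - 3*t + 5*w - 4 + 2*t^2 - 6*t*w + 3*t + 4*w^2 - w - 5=2*t^2 + 4*w^2 + w*(4 - 6*t) - 8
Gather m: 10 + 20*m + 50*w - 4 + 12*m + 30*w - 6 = 32*m + 80*w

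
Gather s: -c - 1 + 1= -c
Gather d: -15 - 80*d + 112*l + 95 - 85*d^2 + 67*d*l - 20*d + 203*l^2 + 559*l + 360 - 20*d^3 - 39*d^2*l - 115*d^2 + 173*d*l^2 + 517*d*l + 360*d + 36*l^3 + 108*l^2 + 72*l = -20*d^3 + d^2*(-39*l - 200) + d*(173*l^2 + 584*l + 260) + 36*l^3 + 311*l^2 + 743*l + 440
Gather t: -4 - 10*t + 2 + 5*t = -5*t - 2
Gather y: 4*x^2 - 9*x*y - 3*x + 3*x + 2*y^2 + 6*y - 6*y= 4*x^2 - 9*x*y + 2*y^2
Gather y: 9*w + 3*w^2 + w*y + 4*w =3*w^2 + w*y + 13*w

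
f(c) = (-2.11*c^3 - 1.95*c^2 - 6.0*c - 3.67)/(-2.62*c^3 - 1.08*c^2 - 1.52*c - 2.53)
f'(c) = (-6.33*c^2 - 3.9*c - 6.0)/(-2.62*c^3 - 1.08*c^2 - 1.52*c - 2.53) + (7.86*c^2 + 2.16*c + 1.52)*(-2.11*c^3 - 1.95*c^2 - 6.0*c - 3.67)/(-2.62*c^3 - 1.08*c^2 - 1.52*c - 2.53)^2 = (3.5527136788005e-15*c^5 - 2.8302*c^4 - 25.0256*c^3 - 16.3473*c^2 + 1.9398*c + 9.6016)/(6.8644*c^6 + 5.6592*c^5 + 9.1312*c^4 + 16.5404*c^3 + 7.7752*c^2 + 7.6912*c + 6.4009)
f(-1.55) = 1.26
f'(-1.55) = 0.90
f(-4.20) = 0.80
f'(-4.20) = 0.02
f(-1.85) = 1.07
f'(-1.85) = 0.43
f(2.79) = 1.13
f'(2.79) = -0.16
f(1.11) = 1.71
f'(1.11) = -0.56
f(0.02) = 1.48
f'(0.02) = 1.47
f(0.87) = 1.84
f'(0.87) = -0.47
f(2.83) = 1.12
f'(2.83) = -0.15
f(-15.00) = 0.79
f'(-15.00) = -0.00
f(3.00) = 1.10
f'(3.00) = -0.14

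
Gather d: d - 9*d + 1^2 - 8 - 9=-8*d - 16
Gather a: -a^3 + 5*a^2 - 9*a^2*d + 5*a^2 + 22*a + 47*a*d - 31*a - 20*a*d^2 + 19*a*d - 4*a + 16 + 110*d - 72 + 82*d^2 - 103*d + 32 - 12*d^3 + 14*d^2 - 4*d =-a^3 + a^2*(10 - 9*d) + a*(-20*d^2 + 66*d - 13) - 12*d^3 + 96*d^2 + 3*d - 24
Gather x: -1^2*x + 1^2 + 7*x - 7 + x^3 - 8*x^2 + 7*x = x^3 - 8*x^2 + 13*x - 6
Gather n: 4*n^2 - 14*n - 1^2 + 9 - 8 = 4*n^2 - 14*n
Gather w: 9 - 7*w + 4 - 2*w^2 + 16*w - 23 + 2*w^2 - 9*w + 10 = 0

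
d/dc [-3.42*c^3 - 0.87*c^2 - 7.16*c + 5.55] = -10.26*c^2 - 1.74*c - 7.16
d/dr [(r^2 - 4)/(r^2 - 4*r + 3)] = 2*(-2*r^2 + 7*r - 8)/(r^4 - 8*r^3 + 22*r^2 - 24*r + 9)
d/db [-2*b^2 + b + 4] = 1 - 4*b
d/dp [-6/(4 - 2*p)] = -3/(p - 2)^2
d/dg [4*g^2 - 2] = 8*g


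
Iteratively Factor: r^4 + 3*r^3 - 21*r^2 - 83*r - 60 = (r + 1)*(r^3 + 2*r^2 - 23*r - 60) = (r + 1)*(r + 3)*(r^2 - r - 20) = (r - 5)*(r + 1)*(r + 3)*(r + 4)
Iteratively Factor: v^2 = (v)*(v)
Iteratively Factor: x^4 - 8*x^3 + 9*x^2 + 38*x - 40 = (x - 4)*(x^3 - 4*x^2 - 7*x + 10) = (x - 4)*(x - 1)*(x^2 - 3*x - 10) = (x - 4)*(x - 1)*(x + 2)*(x - 5)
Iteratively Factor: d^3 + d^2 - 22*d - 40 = (d + 2)*(d^2 - d - 20) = (d - 5)*(d + 2)*(d + 4)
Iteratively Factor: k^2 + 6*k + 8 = (k + 4)*(k + 2)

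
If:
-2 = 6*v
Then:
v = -1/3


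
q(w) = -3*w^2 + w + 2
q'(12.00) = -71.00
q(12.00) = -418.00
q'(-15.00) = 91.00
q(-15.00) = -688.00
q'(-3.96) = 24.76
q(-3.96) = -49.00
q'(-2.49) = 15.94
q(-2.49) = -19.09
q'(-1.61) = 10.66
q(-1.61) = -7.39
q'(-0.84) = 6.04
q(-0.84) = -0.96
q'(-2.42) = 15.52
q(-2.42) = -17.99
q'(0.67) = -3.02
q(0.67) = 1.32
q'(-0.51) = 4.06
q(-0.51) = 0.71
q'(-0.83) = 5.98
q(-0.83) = -0.90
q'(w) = 1 - 6*w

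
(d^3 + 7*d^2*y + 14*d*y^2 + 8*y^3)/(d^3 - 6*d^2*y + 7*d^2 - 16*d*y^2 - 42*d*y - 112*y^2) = (-d^2 - 5*d*y - 4*y^2)/(-d^2 + 8*d*y - 7*d + 56*y)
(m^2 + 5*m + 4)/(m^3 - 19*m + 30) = (m^2 + 5*m + 4)/(m^3 - 19*m + 30)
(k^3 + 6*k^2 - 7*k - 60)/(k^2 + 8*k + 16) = (k^2 + 2*k - 15)/(k + 4)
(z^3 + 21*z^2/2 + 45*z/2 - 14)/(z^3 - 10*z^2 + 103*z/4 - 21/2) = 2*(z^2 + 11*z + 28)/(2*z^2 - 19*z + 42)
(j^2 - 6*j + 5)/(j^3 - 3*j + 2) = (j - 5)/(j^2 + j - 2)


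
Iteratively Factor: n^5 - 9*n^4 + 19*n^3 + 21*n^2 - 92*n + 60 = (n - 5)*(n^4 - 4*n^3 - n^2 + 16*n - 12) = (n - 5)*(n - 3)*(n^3 - n^2 - 4*n + 4) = (n - 5)*(n - 3)*(n - 1)*(n^2 - 4) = (n - 5)*(n - 3)*(n - 2)*(n - 1)*(n + 2)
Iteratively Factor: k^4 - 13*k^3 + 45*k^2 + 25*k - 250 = (k - 5)*(k^3 - 8*k^2 + 5*k + 50) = (k - 5)^2*(k^2 - 3*k - 10) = (k - 5)^2*(k + 2)*(k - 5)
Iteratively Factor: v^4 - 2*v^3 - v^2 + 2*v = (v - 2)*(v^3 - v) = (v - 2)*(v + 1)*(v^2 - v) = (v - 2)*(v - 1)*(v + 1)*(v)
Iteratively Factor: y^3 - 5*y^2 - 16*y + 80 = (y - 5)*(y^2 - 16) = (y - 5)*(y - 4)*(y + 4)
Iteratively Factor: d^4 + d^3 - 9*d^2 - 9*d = (d + 3)*(d^3 - 2*d^2 - 3*d) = (d + 1)*(d + 3)*(d^2 - 3*d) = (d - 3)*(d + 1)*(d + 3)*(d)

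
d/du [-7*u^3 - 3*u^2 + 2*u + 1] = -21*u^2 - 6*u + 2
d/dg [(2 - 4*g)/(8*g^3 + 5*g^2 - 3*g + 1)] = 2*(32*g^3 - 14*g^2 - 10*g + 1)/(64*g^6 + 80*g^5 - 23*g^4 - 14*g^3 + 19*g^2 - 6*g + 1)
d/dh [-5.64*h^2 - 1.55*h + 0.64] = -11.28*h - 1.55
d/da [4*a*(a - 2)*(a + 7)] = 12*a^2 + 40*a - 56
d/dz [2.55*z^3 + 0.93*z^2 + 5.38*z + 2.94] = 7.65*z^2 + 1.86*z + 5.38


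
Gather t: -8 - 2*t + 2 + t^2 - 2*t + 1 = t^2 - 4*t - 5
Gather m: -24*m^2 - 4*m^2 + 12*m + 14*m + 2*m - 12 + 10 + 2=-28*m^2 + 28*m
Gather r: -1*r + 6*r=5*r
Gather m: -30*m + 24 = 24 - 30*m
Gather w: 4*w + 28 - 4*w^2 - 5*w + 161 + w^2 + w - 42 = 147 - 3*w^2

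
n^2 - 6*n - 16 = (n - 8)*(n + 2)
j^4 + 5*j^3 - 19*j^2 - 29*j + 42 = (j - 3)*(j - 1)*(j + 2)*(j + 7)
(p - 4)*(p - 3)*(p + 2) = p^3 - 5*p^2 - 2*p + 24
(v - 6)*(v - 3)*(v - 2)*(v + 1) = v^4 - 10*v^3 + 25*v^2 - 36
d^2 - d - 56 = (d - 8)*(d + 7)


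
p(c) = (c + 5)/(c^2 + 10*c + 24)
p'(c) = (-2*c - 10)*(c + 5)/(c^2 + 10*c + 24)^2 + 1/(c^2 + 10*c + 24)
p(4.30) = 0.11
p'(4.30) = -0.01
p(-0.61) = 0.24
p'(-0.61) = -0.06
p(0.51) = 0.19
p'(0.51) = -0.04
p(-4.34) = -1.17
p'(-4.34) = -4.51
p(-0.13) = 0.21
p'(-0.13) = -0.05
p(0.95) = 0.17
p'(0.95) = -0.03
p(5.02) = 0.10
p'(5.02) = -0.01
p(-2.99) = 0.66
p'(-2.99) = -0.55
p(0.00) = 0.21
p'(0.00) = -0.05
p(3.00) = 0.13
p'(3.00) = -0.02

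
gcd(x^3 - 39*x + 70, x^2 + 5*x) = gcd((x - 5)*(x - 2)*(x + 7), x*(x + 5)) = 1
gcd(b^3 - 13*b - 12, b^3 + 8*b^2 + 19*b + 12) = b^2 + 4*b + 3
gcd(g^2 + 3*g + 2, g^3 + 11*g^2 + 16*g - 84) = 1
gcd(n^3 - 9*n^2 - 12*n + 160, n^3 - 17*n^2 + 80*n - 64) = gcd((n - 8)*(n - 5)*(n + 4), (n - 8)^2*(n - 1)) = n - 8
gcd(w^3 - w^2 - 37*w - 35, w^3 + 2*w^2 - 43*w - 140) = w^2 - 2*w - 35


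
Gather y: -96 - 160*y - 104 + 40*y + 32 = -120*y - 168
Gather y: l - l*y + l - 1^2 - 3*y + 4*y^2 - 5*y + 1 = 2*l + 4*y^2 + y*(-l - 8)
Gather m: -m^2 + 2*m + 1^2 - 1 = -m^2 + 2*m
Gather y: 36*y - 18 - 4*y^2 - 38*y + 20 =-4*y^2 - 2*y + 2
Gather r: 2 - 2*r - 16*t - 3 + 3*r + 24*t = r + 8*t - 1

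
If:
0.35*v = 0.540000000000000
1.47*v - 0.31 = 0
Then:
No Solution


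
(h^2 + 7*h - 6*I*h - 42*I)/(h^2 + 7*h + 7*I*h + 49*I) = (h - 6*I)/(h + 7*I)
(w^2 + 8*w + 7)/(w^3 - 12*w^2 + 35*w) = (w^2 + 8*w + 7)/(w*(w^2 - 12*w + 35))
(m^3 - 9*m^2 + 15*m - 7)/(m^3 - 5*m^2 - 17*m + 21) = (m - 1)/(m + 3)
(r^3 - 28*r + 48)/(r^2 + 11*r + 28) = (r^3 - 28*r + 48)/(r^2 + 11*r + 28)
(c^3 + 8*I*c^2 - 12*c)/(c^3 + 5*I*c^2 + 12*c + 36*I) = c/(c - 3*I)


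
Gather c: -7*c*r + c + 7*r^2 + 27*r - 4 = c*(1 - 7*r) + 7*r^2 + 27*r - 4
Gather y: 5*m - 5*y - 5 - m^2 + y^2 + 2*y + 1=-m^2 + 5*m + y^2 - 3*y - 4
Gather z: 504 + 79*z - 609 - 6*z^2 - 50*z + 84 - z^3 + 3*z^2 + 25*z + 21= -z^3 - 3*z^2 + 54*z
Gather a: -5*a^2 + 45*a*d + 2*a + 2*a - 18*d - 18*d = -5*a^2 + a*(45*d + 4) - 36*d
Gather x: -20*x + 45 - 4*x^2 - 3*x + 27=-4*x^2 - 23*x + 72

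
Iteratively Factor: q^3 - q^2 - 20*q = (q)*(q^2 - q - 20) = q*(q + 4)*(q - 5)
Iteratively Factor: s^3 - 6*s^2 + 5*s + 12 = (s - 3)*(s^2 - 3*s - 4) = (s - 4)*(s - 3)*(s + 1)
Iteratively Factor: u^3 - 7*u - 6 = (u + 1)*(u^2 - u - 6) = (u - 3)*(u + 1)*(u + 2)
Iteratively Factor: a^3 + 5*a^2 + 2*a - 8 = (a - 1)*(a^2 + 6*a + 8) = (a - 1)*(a + 4)*(a + 2)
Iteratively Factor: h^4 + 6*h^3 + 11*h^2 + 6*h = (h + 2)*(h^3 + 4*h^2 + 3*h) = (h + 1)*(h + 2)*(h^2 + 3*h) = h*(h + 1)*(h + 2)*(h + 3)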